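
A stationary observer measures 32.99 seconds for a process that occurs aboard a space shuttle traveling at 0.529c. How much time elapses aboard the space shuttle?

Dilated time Δt = 32.99 seconds
γ = 1/√(1 - 0.529²) = 1.1784
Δt₀ = Δt/γ = 32.99/1.1784 = 28.00 seconds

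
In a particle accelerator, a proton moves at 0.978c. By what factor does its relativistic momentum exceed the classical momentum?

p_rel = γmv, p_class = mv
Ratio = γ = 1/√(1 - 0.978²)
= 1/√(0.043516) = 4.794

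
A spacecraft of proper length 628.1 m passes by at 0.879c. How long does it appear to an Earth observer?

Proper length L₀ = 628.1 m
γ = 1/√(1 - 0.879²) = 2.097
L = L₀/γ = 628.1/2.097 = 299.5 m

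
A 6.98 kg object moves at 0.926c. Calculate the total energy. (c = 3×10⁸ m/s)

γ = 1/√(1 - 0.926²) = 2.649
mc² = 6.98 × (3×10⁸)² = 6.282×10¹⁷ J
E = γmc² = 2.649 × 6.282×10¹⁷ = 1.664×10¹⁸ J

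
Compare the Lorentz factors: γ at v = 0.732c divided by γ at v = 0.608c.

γ₁ = 1/√(1 - 0.732²) = 1.468
γ₂ = 1/√(1 - 0.608²) = 1.260
γ₁/γ₂ = 1.468/1.260 = 1.165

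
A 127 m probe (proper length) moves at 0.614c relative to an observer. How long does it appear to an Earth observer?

Proper length L₀ = 127 m
γ = 1/√(1 - 0.614²) = 1.267
L = L₀/γ = 127/1.267 = 100.2 m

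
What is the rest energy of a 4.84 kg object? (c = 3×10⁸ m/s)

c² = (3×10⁸)² = 9.000×10¹⁶ m²/s²
E₀ = mc² = 4.84 × 9.000×10¹⁶ = 4.356×10¹⁷ J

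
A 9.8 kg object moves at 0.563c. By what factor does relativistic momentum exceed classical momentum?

p_rel = γmv, p_class = mv
Ratio = γ = 1/√(1 - 0.563²) = 1.210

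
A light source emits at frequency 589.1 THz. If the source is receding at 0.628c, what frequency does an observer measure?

β = v/c = 0.628
(1-β)/(1+β) = 0.372/1.628 = 0.2285
Doppler factor = √(0.2285) = 0.4780
f_obs = 589.1 × 0.4780 = 281.6 THz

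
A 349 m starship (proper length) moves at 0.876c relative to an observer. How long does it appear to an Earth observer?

Proper length L₀ = 349 m
γ = 1/√(1 - 0.876²) = 2.0734
L = L₀/γ = 349/2.0734 = 168.3 m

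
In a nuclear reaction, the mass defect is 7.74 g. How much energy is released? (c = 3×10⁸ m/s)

Convert mass defect: Δm = 7.74 g = 0.00774 kg
E = Δm·c² = 0.00774 × (3×10⁸)²
= 0.00774 × 9×10¹⁶ = 6.966×10¹⁴ J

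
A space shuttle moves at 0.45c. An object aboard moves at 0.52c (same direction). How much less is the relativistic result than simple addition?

Classical: u' + v = 0.52 + 0.45 = 0.97c
Relativistic: u = (0.52 + 0.45)/(1 + 0.234) = 0.97/1.234 = 0.7861c
Difference: 0.97 - 0.7861 = 0.1839c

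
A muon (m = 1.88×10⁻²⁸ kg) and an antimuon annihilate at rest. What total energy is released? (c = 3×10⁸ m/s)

Both particles have the same rest mass, so total mass = 2m
E = 2m·c² = 2 × 1.88×10⁻²⁸ × (3×10⁸)²
= 2 × 1.88×10⁻²⁸ × 9×10¹⁶
= 3.384×10⁻¹¹ J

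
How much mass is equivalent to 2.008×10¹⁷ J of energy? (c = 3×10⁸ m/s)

From E = mc², we get m = E/c²
c² = (3×10⁸)² = 9×10¹⁶ m²/s²
m = 2.008×10¹⁷ / 9×10¹⁶ = 2.231 kg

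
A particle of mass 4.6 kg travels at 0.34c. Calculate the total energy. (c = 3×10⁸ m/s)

γ = 1/√(1 - 0.34²) = 1.0633
mc² = 4.6 × (3×10⁸)² = 4.140×10¹⁷ J
E = γmc² = 1.0633 × 4.140×10¹⁷ = 4.402×10¹⁷ J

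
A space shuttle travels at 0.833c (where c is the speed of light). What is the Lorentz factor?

v/c = 0.833, so (v/c)² = 0.693889
1 - (v/c)² = 0.306111
γ = 1/√(0.306111) = 1.807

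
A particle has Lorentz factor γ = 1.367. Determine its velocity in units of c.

From γ = 1/√(1 - v²/c²):
1/γ² = 1/1.367² = 0.5351
v²/c² = 1 - 0.5351 = 0.4649
v/c = √(0.4649) = 0.6818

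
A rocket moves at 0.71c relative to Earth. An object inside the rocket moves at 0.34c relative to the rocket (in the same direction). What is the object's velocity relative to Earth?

u = (u' + v)/(1 + u'v/c²)
Numerator: 0.34 + 0.71 = 1.05
Denominator: 1 + 0.2414 = 1.2414
u = 1.05/1.2414 = 0.8458c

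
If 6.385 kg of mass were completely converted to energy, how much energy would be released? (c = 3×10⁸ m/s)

Using E = mc²:
c² = (3×10⁸)² = 9×10¹⁶ m²/s²
E = 6.385 × 9×10¹⁶ = 5.747×10¹⁷ J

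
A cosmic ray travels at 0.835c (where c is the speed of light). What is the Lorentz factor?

v/c = 0.835, so (v/c)² = 0.697225
1 - (v/c)² = 0.302775
γ = 1/√(0.302775) = 1.817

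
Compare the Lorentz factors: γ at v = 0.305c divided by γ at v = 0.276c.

γ₁ = 1/√(1 - 0.305²) = 1.0500
γ₂ = 1/√(1 - 0.276²) = 1.0404
γ₁/γ₂ = 1.0500/1.0404 = 1.009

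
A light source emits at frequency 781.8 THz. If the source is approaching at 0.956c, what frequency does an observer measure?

β = v/c = 0.956
(1+β)/(1-β) = 1.956/0.044 = 44.4545
Doppler factor = √(44.4545) = 6.6674
f_obs = 781.8 × 6.6674 = 5213 THz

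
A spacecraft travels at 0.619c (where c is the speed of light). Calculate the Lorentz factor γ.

v/c = 0.619, so (v/c)² = 0.383161
1 - (v/c)² = 0.616839
γ = 1/√(0.616839) = 1.273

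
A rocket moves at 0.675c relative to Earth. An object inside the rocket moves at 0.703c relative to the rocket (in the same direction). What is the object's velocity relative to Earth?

u = (u' + v)/(1 + u'v/c²)
Numerator: 0.703 + 0.675 = 1.378
Denominator: 1 + 0.474525 = 1.474525
u = 1.378/1.474525 = 0.9345c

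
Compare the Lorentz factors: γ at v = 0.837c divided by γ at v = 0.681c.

γ₁ = 1/√(1 - 0.837²) = 1.8275
γ₂ = 1/√(1 - 0.681²) = 1.3656
γ₁/γ₂ = 1.8275/1.3656 = 1.338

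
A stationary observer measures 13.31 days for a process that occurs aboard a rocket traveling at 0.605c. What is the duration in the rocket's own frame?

Dilated time Δt = 13.31 days
γ = 1/√(1 - 0.605²) = 1.256
Δt₀ = Δt/γ = 13.31/1.256 = 10.60 days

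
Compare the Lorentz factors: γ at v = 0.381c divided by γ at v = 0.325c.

γ₁ = 1/√(1 - 0.381²) = 1.0816
γ₂ = 1/√(1 - 0.325²) = 1.0574
γ₁/γ₂ = 1.0816/1.0574 = 1.023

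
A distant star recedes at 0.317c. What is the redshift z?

β = 0.317
(1+β)/(1-β) = 1.317/0.683 = 1.9283
√(1.9283) = 1.3886
z = 1.3886 - 1 = 0.3886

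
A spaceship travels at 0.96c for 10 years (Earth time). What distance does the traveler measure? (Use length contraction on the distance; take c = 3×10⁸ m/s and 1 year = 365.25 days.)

Earth distance: d = v × t = 0.96c × 10 yr = 9.089×10¹⁶ m
γ = 3.571
d' = d/γ = 9.089×10¹⁶/3.571 = 2.545×10¹⁶ m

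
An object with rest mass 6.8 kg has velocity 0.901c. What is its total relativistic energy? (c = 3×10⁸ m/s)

γ = 1/√(1 - 0.901²) = 2.305
mc² = 6.8 × (3×10⁸)² = 6.120×10¹⁷ J
E = γmc² = 2.305 × 6.120×10¹⁷ = 1.411×10¹⁸ J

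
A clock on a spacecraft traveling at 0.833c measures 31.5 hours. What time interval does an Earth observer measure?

Proper time Δt₀ = 31.5 hours
γ = 1/√(1 - 0.833²) = 1.8074
Δt = γΔt₀ = 1.8074 × 31.5 = 56.93 hours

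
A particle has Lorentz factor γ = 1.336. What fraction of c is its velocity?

From γ = 1/√(1 - v²/c²):
1/γ² = 1/1.336² = 0.5603
v²/c² = 1 - 0.5603 = 0.4397
v/c = √(0.4397) = 0.6631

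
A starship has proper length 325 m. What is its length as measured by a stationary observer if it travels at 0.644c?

Proper length L₀ = 325 m
γ = 1/√(1 - 0.644²) = 1.3071
L = L₀/γ = 325/1.3071 = 248.6 m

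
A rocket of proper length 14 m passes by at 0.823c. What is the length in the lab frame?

Proper length L₀ = 14 m
γ = 1/√(1 - 0.823²) = 1.7604
L = L₀/γ = 14/1.7604 = 7.953 m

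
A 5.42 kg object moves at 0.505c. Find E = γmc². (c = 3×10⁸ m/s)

γ = 1/√(1 - 0.505²) = 1.1586
mc² = 5.42 × (3×10⁸)² = 4.878×10¹⁷ J
E = γmc² = 1.1586 × 4.878×10¹⁷ = 5.652×10¹⁷ J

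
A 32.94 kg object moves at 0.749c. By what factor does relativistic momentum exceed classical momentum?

p_rel = γmv, p_class = mv
Ratio = γ = 1/√(1 - 0.749²) = 1.509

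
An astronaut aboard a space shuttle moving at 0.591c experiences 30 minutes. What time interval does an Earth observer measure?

Proper time Δt₀ = 30 minutes
γ = 1/√(1 - 0.591²) = 1.2397
Δt = γΔt₀ = 1.2397 × 30 = 37.19 minutes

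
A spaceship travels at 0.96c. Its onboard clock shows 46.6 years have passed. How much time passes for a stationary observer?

Proper time Δt₀ = 46.6 years
γ = 1/√(1 - 0.96²) = 3.571
Δt = γΔt₀ = 3.571 × 46.6 = 166.4 years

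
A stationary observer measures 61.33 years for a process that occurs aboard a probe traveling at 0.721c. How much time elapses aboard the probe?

Dilated time Δt = 61.33 years
γ = 1/√(1 - 0.721²) = 1.443
Δt₀ = Δt/γ = 61.33/1.443 = 42.50 years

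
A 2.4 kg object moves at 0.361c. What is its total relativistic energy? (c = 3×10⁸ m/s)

γ = 1/√(1 - 0.361²) = 1.072
mc² = 2.4 × (3×10⁸)² = 2.160×10¹⁷ J
E = γmc² = 1.072 × 2.160×10¹⁷ = 2.316×10¹⁷ J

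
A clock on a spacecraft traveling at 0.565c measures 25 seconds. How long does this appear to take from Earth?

Proper time Δt₀ = 25 seconds
γ = 1/√(1 - 0.565²) = 1.212
Δt = γΔt₀ = 1.212 × 25 = 30.30 seconds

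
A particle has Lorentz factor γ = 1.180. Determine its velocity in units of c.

From γ = 1/√(1 - v²/c²):
1/γ² = 1/1.180² = 0.71818
v²/c² = 1 - 0.71818 = 0.28182
v/c = √(0.28182) = 0.5309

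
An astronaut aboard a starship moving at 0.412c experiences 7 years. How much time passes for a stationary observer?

Proper time Δt₀ = 7 years
γ = 1/√(1 - 0.412²) = 1.09747
Δt = γΔt₀ = 1.09747 × 7 = 7.682 years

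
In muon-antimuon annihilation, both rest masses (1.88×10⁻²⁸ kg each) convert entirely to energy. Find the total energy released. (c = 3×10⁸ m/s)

Both particles have the same rest mass, so total mass = 2m
E = 2m·c² = 2 × 1.88×10⁻²⁸ × (3×10⁸)²
= 2 × 1.88×10⁻²⁸ × 9×10¹⁶
= 3.384×10⁻¹¹ J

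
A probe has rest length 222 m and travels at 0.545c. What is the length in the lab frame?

Proper length L₀ = 222 m
γ = 1/√(1 - 0.545²) = 1.193
L = L₀/γ = 222/1.193 = 186.1 m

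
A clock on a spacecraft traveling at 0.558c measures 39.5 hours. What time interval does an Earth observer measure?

Proper time Δt₀ = 39.5 hours
γ = 1/√(1 - 0.558²) = 1.205
Δt = γΔt₀ = 1.205 × 39.5 = 47.60 hours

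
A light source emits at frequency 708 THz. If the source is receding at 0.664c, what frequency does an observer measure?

β = v/c = 0.664
(1-β)/(1+β) = 0.336/1.664 = 0.20192
Doppler factor = √(0.20192) = 0.44936
f_obs = 708 × 0.44936 = 318.1 THz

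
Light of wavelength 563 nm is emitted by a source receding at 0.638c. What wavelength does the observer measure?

β = 0.638
Wavelength Doppler factor = √(1.638/0.362) = √(4.525) = 2.127
λ_obs = 563 × 2.127 = 1198 nm (redshift)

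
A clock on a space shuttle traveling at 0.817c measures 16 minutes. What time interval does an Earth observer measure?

Proper time Δt₀ = 16 minutes
γ = 1/√(1 - 0.817²) = 1.7342
Δt = γΔt₀ = 1.7342 × 16 = 27.75 minutes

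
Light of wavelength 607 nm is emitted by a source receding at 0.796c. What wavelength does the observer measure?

β = 0.796
Wavelength Doppler factor = √(1.796/0.204) = √(8.804) = 2.967
λ_obs = 607 × 2.967 = 1801 nm (redshift)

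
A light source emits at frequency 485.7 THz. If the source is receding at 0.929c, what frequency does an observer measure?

β = v/c = 0.929
(1-β)/(1+β) = 0.071/1.929 = 0.036807
Doppler factor = √(0.036807) = 0.19185
f_obs = 485.7 × 0.19185 = 93.18 THz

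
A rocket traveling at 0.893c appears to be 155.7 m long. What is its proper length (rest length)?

Contracted length L = 155.7 m
γ = 1/√(1 - 0.893²) = 2.222
L₀ = γL = 2.222 × 155.7 = 346.0 m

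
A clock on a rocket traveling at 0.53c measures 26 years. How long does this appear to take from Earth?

Proper time Δt₀ = 26 years
γ = 1/√(1 - 0.53²) = 1.1792
Δt = γΔt₀ = 1.1792 × 26 = 30.66 years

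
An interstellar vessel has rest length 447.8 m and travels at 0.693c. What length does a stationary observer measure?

Proper length L₀ = 447.8 m
γ = 1/√(1 - 0.693²) = 1.3871
L = L₀/γ = 447.8/1.3871 = 322.8 m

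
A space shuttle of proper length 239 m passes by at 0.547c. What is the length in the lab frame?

Proper length L₀ = 239 m
γ = 1/√(1 - 0.547²) = 1.1946
L = L₀/γ = 239/1.1946 = 200.1 m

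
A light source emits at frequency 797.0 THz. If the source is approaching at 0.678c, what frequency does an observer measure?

β = v/c = 0.678
(1+β)/(1-β) = 1.678/0.322 = 5.211
Doppler factor = √(5.211) = 2.2828
f_obs = 797.0 × 2.2828 = 1819 THz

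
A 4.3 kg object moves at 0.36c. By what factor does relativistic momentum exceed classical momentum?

p_rel = γmv, p_class = mv
Ratio = γ = 1/√(1 - 0.36²) = 1.072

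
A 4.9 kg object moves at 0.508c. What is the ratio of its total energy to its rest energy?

E = γmc², E₀ = mc²
E/E₀ = γ = 1/√(1 - 0.508²) = 1.161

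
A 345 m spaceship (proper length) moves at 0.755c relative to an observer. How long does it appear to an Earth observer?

Proper length L₀ = 345 m
γ = 1/√(1 - 0.755²) = 1.525
L = L₀/γ = 345/1.525 = 226.2 m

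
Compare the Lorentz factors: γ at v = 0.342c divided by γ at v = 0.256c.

γ₁ = 1/√(1 - 0.342²) = 1.064
γ₂ = 1/√(1 - 0.256²) = 1.034
γ₁/γ₂ = 1.064/1.034 = 1.029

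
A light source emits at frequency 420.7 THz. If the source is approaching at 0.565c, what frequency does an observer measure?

β = v/c = 0.565
(1+β)/(1-β) = 1.565/0.435 = 3.598
Doppler factor = √(3.598) = 1.8968
f_obs = 420.7 × 1.8968 = 798.0 THz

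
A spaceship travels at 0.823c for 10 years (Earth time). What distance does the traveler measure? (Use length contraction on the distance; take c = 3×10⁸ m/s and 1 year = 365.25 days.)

Earth distance: d = v × t = 0.823c × 10 yr = 7.7916×10¹⁶ m
γ = 1.7604
d' = d/γ = 7.7916×10¹⁶/1.7604 = 4.426×10¹⁶ m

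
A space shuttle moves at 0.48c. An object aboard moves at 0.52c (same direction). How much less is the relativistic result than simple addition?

Classical: u' + v = 0.52 + 0.48 = 1c
Relativistic: u = (0.52 + 0.48)/(1 + 0.2496) = 1/1.2496 = 0.8003c
Difference: 1 - 0.8003 = 0.1997c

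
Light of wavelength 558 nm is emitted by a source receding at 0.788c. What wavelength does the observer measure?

β = 0.788
Wavelength Doppler factor = √(1.788/0.212) = √(8.434) = 2.90413
λ_obs = 558 × 2.90413 = 1621 nm (redshift)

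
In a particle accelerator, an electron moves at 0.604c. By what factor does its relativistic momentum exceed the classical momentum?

p_rel = γmv, p_class = mv
Ratio = γ = 1/√(1 - 0.604²)
= 1/√(0.635184) = 1.255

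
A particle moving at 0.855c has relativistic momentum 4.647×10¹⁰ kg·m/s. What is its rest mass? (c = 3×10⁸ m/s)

γ = 1/√(1 - 0.855²) = 1.9282
v = 0.855 × 3×10⁸ = 2.565×10⁸ m/s
m = p/(γv) = 4.647×10¹⁰/(1.9282 × 2.565×10⁸) = 93.96 kg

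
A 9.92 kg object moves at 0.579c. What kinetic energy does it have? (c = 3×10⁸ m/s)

γ = 1/√(1 - 0.579²) = 1.2265
γ - 1 = 0.2265
KE = (γ-1)mc² = 0.2265 × 9.92 × (3×10⁸)² = 2.022×10¹⁷ J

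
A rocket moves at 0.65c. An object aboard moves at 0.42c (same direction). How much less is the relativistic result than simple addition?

Classical: u' + v = 0.42 + 0.65 = 1.07c
Relativistic: u = (0.42 + 0.65)/(1 + 0.273) = 1.07/1.273 = 0.8405c
Difference: 1.07 - 0.8405 = 0.2295c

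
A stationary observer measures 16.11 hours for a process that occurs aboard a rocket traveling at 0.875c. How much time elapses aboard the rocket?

Dilated time Δt = 16.11 hours
γ = 1/√(1 - 0.875²) = 2.0656
Δt₀ = Δt/γ = 16.11/2.0656 = 7.799 hours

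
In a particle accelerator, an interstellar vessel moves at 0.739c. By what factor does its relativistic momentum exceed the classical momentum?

p_rel = γmv, p_class = mv
Ratio = γ = 1/√(1 - 0.739²)
= 1/√(0.453879) = 1.484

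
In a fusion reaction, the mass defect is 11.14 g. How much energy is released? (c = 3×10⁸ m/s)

Convert mass defect: Δm = 11.14 g = 0.01114 kg
E = Δm·c² = 0.01114 × (3×10⁸)²
= 0.01114 × 9×10¹⁶ = 1.003×10¹⁵ J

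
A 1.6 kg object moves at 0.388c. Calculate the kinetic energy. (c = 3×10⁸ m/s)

γ = 1/√(1 - 0.388²) = 1.085
γ - 1 = 0.08500
KE = (γ-1)mc² = 0.08500 × 1.6 × (3×10⁸)² = 1.224×10¹⁶ J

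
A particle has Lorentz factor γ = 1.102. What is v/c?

From γ = 1/√(1 - v²/c²):
1/γ² = 1/1.102² = 0.8234
v²/c² = 1 - 0.8234 = 0.1766
v/c = √(0.1766) = 0.4202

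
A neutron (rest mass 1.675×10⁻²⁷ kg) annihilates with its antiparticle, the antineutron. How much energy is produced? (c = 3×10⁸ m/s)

Both particles have the same rest mass, so total mass = 2m
E = 2m·c² = 2 × 1.675×10⁻²⁷ × (3×10⁸)²
= 2 × 1.675×10⁻²⁷ × 9×10¹⁶
= 3.015×10⁻¹⁰ J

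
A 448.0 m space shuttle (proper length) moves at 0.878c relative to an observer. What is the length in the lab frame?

Proper length L₀ = 448.0 m
γ = 1/√(1 - 0.878²) = 2.0892
L = L₀/γ = 448.0/2.0892 = 214.4 m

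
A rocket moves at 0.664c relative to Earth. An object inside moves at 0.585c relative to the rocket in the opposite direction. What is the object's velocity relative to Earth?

Object's velocity in rocket frame is u' = -0.585c
u = (u' + v)/(1 + u'v/c²) = (v - 0.585)/(1 - 0.585·v/c²)
Numerator: 0.664 - 0.585 = 0.079
Denominator: 1 - 0.38844 = 0.61156
u = 0.079/0.61156 = 0.1292c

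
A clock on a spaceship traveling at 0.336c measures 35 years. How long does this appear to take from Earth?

Proper time Δt₀ = 35 years
γ = 1/√(1 - 0.336²) = 1.0617
Δt = γΔt₀ = 1.0617 × 35 = 37.16 years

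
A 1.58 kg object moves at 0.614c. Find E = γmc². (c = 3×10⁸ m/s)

γ = 1/√(1 - 0.614²) = 1.267
mc² = 1.58 × (3×10⁸)² = 1.422×10¹⁷ J
E = γmc² = 1.267 × 1.422×10¹⁷ = 1.802×10¹⁷ J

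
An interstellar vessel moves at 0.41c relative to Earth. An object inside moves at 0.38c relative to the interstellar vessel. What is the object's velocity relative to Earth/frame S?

u = (u' + v)/(1 + u'v/c²)
Numerator: 0.38 + 0.41 = 0.79
Denominator: 1 + 0.1558 = 1.1558
u = 0.79/1.1558 = 0.6835c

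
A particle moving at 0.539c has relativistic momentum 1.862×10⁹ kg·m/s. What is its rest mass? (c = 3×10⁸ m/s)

γ = 1/√(1 - 0.539²) = 1.1872
v = 0.539 × 3×10⁸ = 1.617×10⁸ m/s
m = p/(γv) = 1.862×10⁹/(1.1872 × 1.617×10⁸) = 9.699 kg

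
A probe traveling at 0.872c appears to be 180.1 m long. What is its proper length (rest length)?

Contracted length L = 180.1 m
γ = 1/√(1 - 0.872²) = 2.043
L₀ = γL = 2.043 × 180.1 = 367.9 m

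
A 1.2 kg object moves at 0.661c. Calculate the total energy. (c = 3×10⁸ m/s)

γ = 1/√(1 - 0.661²) = 1.3326
mc² = 1.2 × (3×10⁸)² = 1.080×10¹⁷ J
E = γmc² = 1.3326 × 1.080×10¹⁷ = 1.439×10¹⁷ J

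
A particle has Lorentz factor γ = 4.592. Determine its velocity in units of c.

From γ = 1/√(1 - v²/c²):
1/γ² = 1/4.592² = 0.04742
v²/c² = 1 - 0.04742 = 0.9526
v/c = √(0.9526) = 0.9760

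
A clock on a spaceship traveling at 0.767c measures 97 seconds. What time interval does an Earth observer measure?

Proper time Δt₀ = 97 seconds
γ = 1/√(1 - 0.767²) = 1.5585
Δt = γΔt₀ = 1.5585 × 97 = 151.2 seconds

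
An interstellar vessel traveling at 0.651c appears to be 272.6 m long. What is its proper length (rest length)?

Contracted length L = 272.6 m
γ = 1/√(1 - 0.651²) = 1.3174
L₀ = γL = 1.3174 × 272.6 = 359.1 m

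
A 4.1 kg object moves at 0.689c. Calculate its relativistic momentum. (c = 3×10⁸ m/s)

γ = 1/√(1 - 0.689²) = 1.3798
v = 0.689 × 3×10⁸ = 2.067×10⁸ m/s
p = γmv = 1.3798 × 4.1 × 2.067×10⁸ = 1.169×10⁹ kg·m/s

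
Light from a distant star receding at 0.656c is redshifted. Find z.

β = 0.656
(1+β)/(1-β) = 1.656/0.344 = 4.814
√(4.814) = 2.194
z = 2.194 - 1 = 1.194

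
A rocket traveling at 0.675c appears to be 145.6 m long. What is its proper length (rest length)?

Contracted length L = 145.6 m
γ = 1/√(1 - 0.675²) = 1.355
L₀ = γL = 1.355 × 145.6 = 197.3 m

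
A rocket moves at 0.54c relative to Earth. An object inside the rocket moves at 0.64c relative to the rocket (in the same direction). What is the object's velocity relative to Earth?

u = (u' + v)/(1 + u'v/c²)
Numerator: 0.64 + 0.54 = 1.18
Denominator: 1 + 0.3456 = 1.3456
u = 1.18/1.3456 = 0.8769c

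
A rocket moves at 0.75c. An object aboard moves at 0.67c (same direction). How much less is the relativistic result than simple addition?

Classical: u' + v = 0.67 + 0.75 = 1.42c
Relativistic: u = (0.67 + 0.75)/(1 + 0.5025) = 1.42/1.5025 = 0.9451c
Difference: 1.42 - 0.9451 = 0.4749c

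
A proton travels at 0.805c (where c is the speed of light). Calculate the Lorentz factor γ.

v/c = 0.805, so (v/c)² = 0.648025
1 - (v/c)² = 0.351975
γ = 1/√(0.351975) = 1.686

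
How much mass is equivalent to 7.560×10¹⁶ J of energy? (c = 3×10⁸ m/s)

From E = mc², we get m = E/c²
c² = (3×10⁸)² = 9×10¹⁶ m²/s²
m = 7.560×10¹⁶ / 9×10¹⁶ = 0.8400 kg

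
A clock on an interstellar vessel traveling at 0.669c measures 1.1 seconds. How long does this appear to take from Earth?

Proper time Δt₀ = 1.1 seconds
γ = 1/√(1 - 0.669²) = 1.345
Δt = γΔt₀ = 1.345 × 1.1 = 1.480 seconds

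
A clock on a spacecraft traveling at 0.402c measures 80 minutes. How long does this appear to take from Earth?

Proper time Δt₀ = 80 minutes
γ = 1/√(1 - 0.402²) = 1.0921
Δt = γΔt₀ = 1.0921 × 80 = 87.37 minutes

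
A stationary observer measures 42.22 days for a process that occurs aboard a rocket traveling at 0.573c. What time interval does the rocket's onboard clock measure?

Dilated time Δt = 42.22 days
γ = 1/√(1 - 0.573²) = 1.2202
Δt₀ = Δt/γ = 42.22/1.2202 = 34.60 days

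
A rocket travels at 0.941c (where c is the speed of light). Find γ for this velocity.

v/c = 0.941, so (v/c)² = 0.885481
1 - (v/c)² = 0.114519
γ = 1/√(0.114519) = 2.955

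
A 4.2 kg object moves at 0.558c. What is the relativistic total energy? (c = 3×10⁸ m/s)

γ = 1/√(1 - 0.558²) = 1.205
mc² = 4.2 × (3×10⁸)² = 3.780×10¹⁷ J
E = γmc² = 1.205 × 3.780×10¹⁷ = 4.555×10¹⁷ J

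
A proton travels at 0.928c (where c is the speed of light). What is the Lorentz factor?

v/c = 0.928, so (v/c)² = 0.861184
1 - (v/c)² = 0.138816
γ = 1/√(0.138816) = 2.684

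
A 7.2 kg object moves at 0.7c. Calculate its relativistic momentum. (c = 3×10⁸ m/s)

γ = 1/√(1 - 0.7²) = 1.400
v = 0.7 × 3×10⁸ = 2.100×10⁸ m/s
p = γmv = 1.400 × 7.2 × 2.100×10⁸ = 2.117×10⁹ kg·m/s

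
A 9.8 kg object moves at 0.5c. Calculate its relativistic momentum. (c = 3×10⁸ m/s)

γ = 1/√(1 - 0.5²) = 1.1547
v = 0.5 × 3×10⁸ = 1.500×10⁸ m/s
p = γmv = 1.1547 × 9.8 × 1.500×10⁸ = 1.697×10⁹ kg·m/s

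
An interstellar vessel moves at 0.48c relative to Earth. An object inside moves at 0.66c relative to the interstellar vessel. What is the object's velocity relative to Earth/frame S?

u = (u' + v)/(1 + u'v/c²)
Numerator: 0.66 + 0.48 = 1.14
Denominator: 1 + 0.3168 = 1.3168
u = 1.14/1.3168 = 0.8657c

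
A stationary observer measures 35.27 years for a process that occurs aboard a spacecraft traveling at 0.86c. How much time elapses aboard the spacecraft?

Dilated time Δt = 35.27 years
γ = 1/√(1 - 0.86²) = 1.9597
Δt₀ = Δt/γ = 35.27/1.9597 = 18.00 years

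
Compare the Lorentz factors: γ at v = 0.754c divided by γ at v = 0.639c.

γ₁ = 1/√(1 - 0.754²) = 1.522
γ₂ = 1/√(1 - 0.639²) = 1.300
γ₁/γ₂ = 1.522/1.300 = 1.171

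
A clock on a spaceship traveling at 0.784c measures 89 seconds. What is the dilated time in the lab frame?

Proper time Δt₀ = 89 seconds
γ = 1/√(1 - 0.784²) = 1.611
Δt = γΔt₀ = 1.611 × 89 = 143.4 seconds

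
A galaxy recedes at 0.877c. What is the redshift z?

β = 0.877
(1+β)/(1-β) = 1.877/0.123 = 15.26
√(15.26) = 3.906
z = 3.906 - 1 = 2.906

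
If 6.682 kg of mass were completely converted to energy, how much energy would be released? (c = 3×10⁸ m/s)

Using E = mc²:
c² = (3×10⁸)² = 9×10¹⁶ m²/s²
E = 6.682 × 9×10¹⁶ = 6.014×10¹⁷ J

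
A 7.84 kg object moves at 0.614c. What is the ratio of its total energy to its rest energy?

E = γmc², E₀ = mc²
E/E₀ = γ = 1/√(1 - 0.614²) = 1.267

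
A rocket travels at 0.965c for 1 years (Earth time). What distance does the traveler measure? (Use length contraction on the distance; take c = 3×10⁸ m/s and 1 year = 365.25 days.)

Earth distance: d = v × t = 0.965c × 1 yr = 9.136×10¹⁵ m
γ = 3.813
d' = d/γ = 9.136×10¹⁵/3.813 = 2.396×10¹⁵ m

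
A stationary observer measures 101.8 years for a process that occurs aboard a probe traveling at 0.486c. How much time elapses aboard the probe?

Dilated time Δt = 101.8 years
γ = 1/√(1 - 0.486²) = 1.1442
Δt₀ = Δt/γ = 101.8/1.1442 = 88.97 years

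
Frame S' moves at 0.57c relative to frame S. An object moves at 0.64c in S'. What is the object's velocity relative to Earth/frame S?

u = (u' + v)/(1 + u'v/c²)
Numerator: 0.64 + 0.57 = 1.21
Denominator: 1 + 0.3648 = 1.3648
u = 1.21/1.3648 = 0.8866c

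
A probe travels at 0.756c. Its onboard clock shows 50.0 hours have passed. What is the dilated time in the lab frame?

Proper time Δt₀ = 50.0 hours
γ = 1/√(1 - 0.756²) = 1.5277
Δt = γΔt₀ = 1.5277 × 50.0 = 76.39 hours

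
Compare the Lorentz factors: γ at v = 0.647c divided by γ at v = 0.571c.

γ₁ = 1/√(1 - 0.647²) = 1.3115
γ₂ = 1/√(1 - 0.571²) = 1.2181
γ₁/γ₂ = 1.3115/1.2181 = 1.077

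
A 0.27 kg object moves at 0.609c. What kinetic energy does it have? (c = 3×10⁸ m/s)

γ = 1/√(1 - 0.609²) = 1.2608
γ - 1 = 0.2608
KE = (γ-1)mc² = 0.2608 × 0.27 × (3×10⁸)² = 6.337×10¹⁵ J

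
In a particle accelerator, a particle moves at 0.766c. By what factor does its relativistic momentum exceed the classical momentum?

p_rel = γmv, p_class = mv
Ratio = γ = 1/√(1 - 0.766²)
= 1/√(0.413244) = 1.556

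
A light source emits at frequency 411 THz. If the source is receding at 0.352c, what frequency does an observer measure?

β = v/c = 0.352
(1-β)/(1+β) = 0.648/1.352 = 0.4793
Doppler factor = √(0.4793) = 0.6923
f_obs = 411 × 0.6923 = 284.5 THz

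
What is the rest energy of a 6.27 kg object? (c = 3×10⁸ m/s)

c² = (3×10⁸)² = 9.000×10¹⁶ m²/s²
E₀ = mc² = 6.27 × 9.000×10¹⁶ = 5.643×10¹⁷ J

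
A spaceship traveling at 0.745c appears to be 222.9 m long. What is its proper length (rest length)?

Contracted length L = 222.9 m
γ = 1/√(1 - 0.745²) = 1.49911
L₀ = γL = 1.49911 × 222.9 = 334.2 m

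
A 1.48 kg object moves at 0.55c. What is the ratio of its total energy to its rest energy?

E = γmc², E₀ = mc²
E/E₀ = γ = 1/√(1 - 0.55²) = 1.197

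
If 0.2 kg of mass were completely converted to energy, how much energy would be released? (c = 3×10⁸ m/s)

Using E = mc²:
c² = (3×10⁸)² = 9×10¹⁶ m²/s²
E = 0.2 × 9×10¹⁶ = 1.800×10¹⁶ J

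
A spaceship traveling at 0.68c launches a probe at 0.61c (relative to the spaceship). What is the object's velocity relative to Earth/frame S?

u = (u' + v)/(1 + u'v/c²)
Numerator: 0.61 + 0.68 = 1.29
Denominator: 1 + 0.4148 = 1.4148
u = 1.29/1.4148 = 0.9118c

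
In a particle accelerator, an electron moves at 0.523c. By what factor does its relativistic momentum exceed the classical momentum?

p_rel = γmv, p_class = mv
Ratio = γ = 1/√(1 - 0.523²)
= 1/√(0.726471) = 1.173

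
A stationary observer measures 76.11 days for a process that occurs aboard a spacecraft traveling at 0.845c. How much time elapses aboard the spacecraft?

Dilated time Δt = 76.11 days
γ = 1/√(1 - 0.845²) = 1.870
Δt₀ = Δt/γ = 76.11/1.870 = 40.70 days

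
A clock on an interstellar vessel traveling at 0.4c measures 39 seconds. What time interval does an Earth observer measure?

Proper time Δt₀ = 39 seconds
γ = 1/√(1 - 0.4²) = 1.091
Δt = γΔt₀ = 1.091 × 39 = 42.55 seconds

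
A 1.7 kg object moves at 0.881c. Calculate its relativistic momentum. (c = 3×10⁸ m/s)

γ = 1/√(1 - 0.881²) = 2.1136
v = 0.881 × 3×10⁸ = 2.643×10⁸ m/s
p = γmv = 2.1136 × 1.7 × 2.643×10⁸ = 9.497×10⁸ kg·m/s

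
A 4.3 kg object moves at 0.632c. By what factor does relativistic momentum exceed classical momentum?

p_rel = γmv, p_class = mv
Ratio = γ = 1/√(1 - 0.632²) = 1.290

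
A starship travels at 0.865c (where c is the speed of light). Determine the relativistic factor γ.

v/c = 0.865, so (v/c)² = 0.748225
1 - (v/c)² = 0.251775
γ = 1/√(0.251775) = 1.993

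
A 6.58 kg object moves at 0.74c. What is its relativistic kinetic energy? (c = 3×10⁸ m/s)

γ = 1/√(1 - 0.74²) = 1.4868
γ - 1 = 0.4868
KE = (γ-1)mc² = 0.4868 × 6.58 × (3×10⁸)² = 2.883×10¹⁷ J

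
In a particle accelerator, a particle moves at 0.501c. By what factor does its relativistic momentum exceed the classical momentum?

p_rel = γmv, p_class = mv
Ratio = γ = 1/√(1 - 0.501²)
= 1/√(0.748999) = 1.155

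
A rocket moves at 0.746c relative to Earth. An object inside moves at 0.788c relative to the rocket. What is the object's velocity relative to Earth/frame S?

u = (u' + v)/(1 + u'v/c²)
Numerator: 0.788 + 0.746 = 1.534
Denominator: 1 + 0.587848 = 1.587848
u = 1.534/1.587848 = 0.9661c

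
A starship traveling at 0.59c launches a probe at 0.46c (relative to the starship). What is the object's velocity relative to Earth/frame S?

u = (u' + v)/(1 + u'v/c²)
Numerator: 0.46 + 0.59 = 1.05
Denominator: 1 + 0.2714 = 1.2714
u = 1.05/1.2714 = 0.8259c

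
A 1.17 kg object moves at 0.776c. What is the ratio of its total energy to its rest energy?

E = γmc², E₀ = mc²
E/E₀ = γ = 1/√(1 - 0.776²) = 1.585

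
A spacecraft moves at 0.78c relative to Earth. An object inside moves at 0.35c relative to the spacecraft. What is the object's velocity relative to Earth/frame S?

u = (u' + v)/(1 + u'v/c²)
Numerator: 0.35 + 0.78 = 1.13
Denominator: 1 + 0.273 = 1.273
u = 1.13/1.273 = 0.8877c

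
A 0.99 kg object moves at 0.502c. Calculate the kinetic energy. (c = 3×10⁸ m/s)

γ = 1/√(1 - 0.502²) = 1.1562
γ - 1 = 0.1562
KE = (γ-1)mc² = 0.1562 × 0.99 × (3×10⁸)² = 1.392×10¹⁶ J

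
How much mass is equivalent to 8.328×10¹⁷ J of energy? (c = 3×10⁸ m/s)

From E = mc², we get m = E/c²
c² = (3×10⁸)² = 9×10¹⁶ m²/s²
m = 8.328×10¹⁷ / 9×10¹⁶ = 9.253 kg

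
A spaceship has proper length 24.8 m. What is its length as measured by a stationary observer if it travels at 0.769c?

Proper length L₀ = 24.8 m
γ = 1/√(1 - 0.769²) = 1.5643
L = L₀/γ = 24.8/1.5643 = 15.85 m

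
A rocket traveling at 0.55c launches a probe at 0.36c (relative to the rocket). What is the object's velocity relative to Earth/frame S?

u = (u' + v)/(1 + u'v/c²)
Numerator: 0.36 + 0.55 = 0.91
Denominator: 1 + 0.198 = 1.198
u = 0.91/1.198 = 0.7596c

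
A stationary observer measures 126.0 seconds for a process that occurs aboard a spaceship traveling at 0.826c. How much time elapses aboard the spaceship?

Dilated time Δt = 126.0 seconds
γ = 1/√(1 - 0.826²) = 1.7741
Δt₀ = Δt/γ = 126.0/1.7741 = 71.02 seconds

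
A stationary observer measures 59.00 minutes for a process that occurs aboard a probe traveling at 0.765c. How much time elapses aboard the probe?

Dilated time Δt = 59.00 minutes
γ = 1/√(1 - 0.765²) = 1.5527
Δt₀ = Δt/γ = 59.00/1.5527 = 38.00 minutes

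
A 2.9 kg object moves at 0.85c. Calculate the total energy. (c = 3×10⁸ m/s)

γ = 1/√(1 - 0.85²) = 1.8983
mc² = 2.9 × (3×10⁸)² = 2.610×10¹⁷ J
E = γmc² = 1.8983 × 2.610×10¹⁷ = 4.955×10¹⁷ J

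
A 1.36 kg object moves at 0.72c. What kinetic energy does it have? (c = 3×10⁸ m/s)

γ = 1/√(1 - 0.72²) = 1.441
γ - 1 = 0.4410
KE = (γ-1)mc² = 0.4410 × 1.36 × (3×10⁸)² = 5.398×10¹⁶ J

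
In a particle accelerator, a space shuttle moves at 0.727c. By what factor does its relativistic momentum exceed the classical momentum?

p_rel = γmv, p_class = mv
Ratio = γ = 1/√(1 - 0.727²)
= 1/√(0.471471) = 1.456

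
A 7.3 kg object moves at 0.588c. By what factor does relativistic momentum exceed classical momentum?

p_rel = γmv, p_class = mv
Ratio = γ = 1/√(1 - 0.588²) = 1.236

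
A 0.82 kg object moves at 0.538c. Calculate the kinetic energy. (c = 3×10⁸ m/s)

γ = 1/√(1 - 0.538²) = 1.1863
γ - 1 = 0.1863
KE = (γ-1)mc² = 0.1863 × 0.82 × (3×10⁸)² = 1.375×10¹⁶ J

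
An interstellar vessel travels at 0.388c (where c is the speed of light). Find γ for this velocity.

v/c = 0.388, so (v/c)² = 0.150544
1 - (v/c)² = 0.849456
γ = 1/√(0.849456) = 1.085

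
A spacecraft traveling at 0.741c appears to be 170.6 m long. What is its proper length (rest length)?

Contracted length L = 170.6 m
γ = 1/√(1 - 0.741²) = 1.4892
L₀ = γL = 1.4892 × 170.6 = 254.1 m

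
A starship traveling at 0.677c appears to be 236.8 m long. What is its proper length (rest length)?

Contracted length L = 236.8 m
γ = 1/√(1 - 0.677²) = 1.3587
L₀ = γL = 1.3587 × 236.8 = 321.7 m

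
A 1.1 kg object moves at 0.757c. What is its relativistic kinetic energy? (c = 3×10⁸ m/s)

γ = 1/√(1 - 0.757²) = 1.5304
γ - 1 = 0.5304
KE = (γ-1)mc² = 0.5304 × 1.1 × (3×10⁸)² = 5.251×10¹⁶ J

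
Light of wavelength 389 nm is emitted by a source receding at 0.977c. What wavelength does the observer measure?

β = 0.977
Wavelength Doppler factor = √(1.977/0.023) = √(85.957) = 9.2713
λ_obs = 389 × 9.2713 = 3607 nm (redshift)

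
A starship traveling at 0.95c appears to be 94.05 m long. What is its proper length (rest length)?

Contracted length L = 94.05 m
γ = 1/√(1 - 0.95²) = 3.203
L₀ = γL = 3.203 × 94.05 = 301.2 m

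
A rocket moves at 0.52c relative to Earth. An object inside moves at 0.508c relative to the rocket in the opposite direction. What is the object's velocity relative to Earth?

Object's velocity in rocket frame is u' = -0.508c
u = (u' + v)/(1 + u'v/c²) = (v - 0.508)/(1 - 0.508·v/c²)
Numerator: 0.52 - 0.508 = 0.012
Denominator: 1 - 0.26416 = 0.73584
u = 0.012/0.73584 = 0.01631c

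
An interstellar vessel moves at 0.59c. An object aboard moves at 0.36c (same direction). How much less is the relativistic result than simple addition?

Classical: u' + v = 0.36 + 0.59 = 0.95c
Relativistic: u = (0.36 + 0.59)/(1 + 0.2124) = 0.95/1.2124 = 0.7836c
Difference: 0.95 - 0.7836 = 0.1664c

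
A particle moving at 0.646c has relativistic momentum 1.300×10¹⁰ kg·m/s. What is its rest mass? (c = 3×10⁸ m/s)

γ = 1/√(1 - 0.646²) = 1.31004
v = 0.646 × 3×10⁸ = 1.938×10⁸ m/s
m = p/(γv) = 1.300×10¹⁰/(1.31004 × 1.938×10⁸) = 51.20 kg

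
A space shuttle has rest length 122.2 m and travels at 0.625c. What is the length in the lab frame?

Proper length L₀ = 122.2 m
γ = 1/√(1 - 0.625²) = 1.281
L = L₀/γ = 122.2/1.281 = 95.39 m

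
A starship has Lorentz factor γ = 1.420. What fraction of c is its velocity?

From γ = 1/√(1 - v²/c²):
1/γ² = 1/1.420² = 0.4959
v²/c² = 1 - 0.4959 = 0.5041
v/c = √(0.5041) = 0.7100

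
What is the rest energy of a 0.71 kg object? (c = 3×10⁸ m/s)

c² = (3×10⁸)² = 9.000×10¹⁶ m²/s²
E₀ = mc² = 0.71 × 9.000×10¹⁶ = 6.390×10¹⁶ J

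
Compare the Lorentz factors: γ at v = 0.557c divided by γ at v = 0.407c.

γ₁ = 1/√(1 - 0.557²) = 1.204
γ₂ = 1/√(1 - 0.407²) = 1.095
γ₁/γ₂ = 1.204/1.095 = 1.100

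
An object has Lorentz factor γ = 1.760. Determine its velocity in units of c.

From γ = 1/√(1 - v²/c²):
1/γ² = 1/1.760² = 0.3228
v²/c² = 1 - 0.3228 = 0.6772
v/c = √(0.6772) = 0.8229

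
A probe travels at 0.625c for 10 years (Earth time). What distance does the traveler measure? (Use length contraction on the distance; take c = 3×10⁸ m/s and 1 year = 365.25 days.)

Earth distance: d = v × t = 0.625c × 10 yr = 5.917×10¹⁶ m
γ = 1.281
d' = d/γ = 5.917×10¹⁶/1.281 = 4.619×10¹⁶ m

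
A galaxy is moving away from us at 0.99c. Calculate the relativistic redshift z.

β = 0.99
(1+β)/(1-β) = 1.99/0.01 = 199.0
√(199.0) = 14.11
z = 14.11 - 1 = 13.11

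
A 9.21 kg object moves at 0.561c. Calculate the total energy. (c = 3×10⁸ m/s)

γ = 1/√(1 - 0.561²) = 1.208
mc² = 9.21 × (3×10⁸)² = 8.289×10¹⁷ J
E = γmc² = 1.208 × 8.289×10¹⁷ = 1.001×10¹⁸ J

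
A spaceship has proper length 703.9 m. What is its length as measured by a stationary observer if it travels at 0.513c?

Proper length L₀ = 703.9 m
γ = 1/√(1 - 0.513²) = 1.165
L = L₀/γ = 703.9/1.165 = 604.2 m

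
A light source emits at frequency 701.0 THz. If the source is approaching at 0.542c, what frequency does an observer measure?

β = v/c = 0.542
(1+β)/(1-β) = 1.542/0.458 = 3.367
Doppler factor = √(3.367) = 1.835
f_obs = 701.0 × 1.835 = 1286 THz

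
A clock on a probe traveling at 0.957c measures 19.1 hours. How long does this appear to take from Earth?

Proper time Δt₀ = 19.1 hours
γ = 1/√(1 - 0.957²) = 3.447
Δt = γΔt₀ = 3.447 × 19.1 = 65.84 hours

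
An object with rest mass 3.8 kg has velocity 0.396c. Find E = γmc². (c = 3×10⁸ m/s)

γ = 1/√(1 - 0.396²) = 1.089
mc² = 3.8 × (3×10⁸)² = 3.420×10¹⁷ J
E = γmc² = 1.089 × 3.420×10¹⁷ = 3.724×10¹⁷ J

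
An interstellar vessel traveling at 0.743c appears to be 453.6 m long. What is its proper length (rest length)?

Contracted length L = 453.6 m
γ = 1/√(1 - 0.743²) = 1.494
L₀ = γL = 1.494 × 453.6 = 677.7 m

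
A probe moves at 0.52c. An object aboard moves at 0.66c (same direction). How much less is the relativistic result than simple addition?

Classical: u' + v = 0.66 + 0.52 = 1.18c
Relativistic: u = (0.66 + 0.52)/(1 + 0.3432) = 1.18/1.3432 = 0.8785c
Difference: 1.18 - 0.8785 = 0.3015c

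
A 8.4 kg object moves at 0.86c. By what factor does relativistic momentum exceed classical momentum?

p_rel = γmv, p_class = mv
Ratio = γ = 1/√(1 - 0.86²) = 1.960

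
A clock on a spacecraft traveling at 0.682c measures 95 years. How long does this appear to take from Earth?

Proper time Δt₀ = 95 years
γ = 1/√(1 - 0.682²) = 1.367
Δt = γΔt₀ = 1.367 × 95 = 129.9 years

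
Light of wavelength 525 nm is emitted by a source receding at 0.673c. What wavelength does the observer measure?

β = 0.673
Wavelength Doppler factor = √(1.673/0.327) = √(5.116) = 2.2619
λ_obs = 525 × 2.2619 = 1187 nm (redshift)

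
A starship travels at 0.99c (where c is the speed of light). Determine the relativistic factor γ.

v/c = 0.99, so (v/c)² = 0.9801
1 - (v/c)² = 0.0199
γ = 1/√(0.0199) = 7.089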